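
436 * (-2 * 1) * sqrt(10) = -872 * sqrt(10) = -2757.51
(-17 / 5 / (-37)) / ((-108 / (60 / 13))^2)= 85 / 506493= 0.00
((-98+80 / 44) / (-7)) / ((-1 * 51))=-1058 / 3927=-0.27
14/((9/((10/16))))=35/36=0.97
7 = 7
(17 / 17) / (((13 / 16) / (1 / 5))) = 16 / 65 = 0.25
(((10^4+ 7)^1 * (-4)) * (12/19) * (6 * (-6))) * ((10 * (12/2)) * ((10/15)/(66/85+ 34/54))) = 1587414412800/61313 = 25890339.94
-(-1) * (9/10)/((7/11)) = 99/70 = 1.41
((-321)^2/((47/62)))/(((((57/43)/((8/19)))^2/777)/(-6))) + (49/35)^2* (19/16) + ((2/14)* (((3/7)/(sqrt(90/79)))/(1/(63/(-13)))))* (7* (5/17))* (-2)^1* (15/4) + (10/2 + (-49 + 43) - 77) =-156642247066664803/2450034800 + 135* sqrt(790)/884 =-63934698.62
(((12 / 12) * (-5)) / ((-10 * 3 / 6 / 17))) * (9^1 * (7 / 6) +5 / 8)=1513 / 8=189.12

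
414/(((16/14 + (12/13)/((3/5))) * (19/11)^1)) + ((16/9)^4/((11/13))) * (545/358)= 107.36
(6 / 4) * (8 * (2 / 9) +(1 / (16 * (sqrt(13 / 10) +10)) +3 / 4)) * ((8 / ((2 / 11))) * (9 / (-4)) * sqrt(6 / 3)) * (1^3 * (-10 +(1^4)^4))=-891 * sqrt(65) / 5264 +4457079 * sqrt(2) / 1316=4788.35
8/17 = 0.47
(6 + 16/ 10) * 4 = 152/ 5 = 30.40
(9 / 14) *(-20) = -90 / 7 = -12.86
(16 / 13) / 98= 8 / 637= 0.01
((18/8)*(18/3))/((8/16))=27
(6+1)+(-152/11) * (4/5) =-223/55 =-4.05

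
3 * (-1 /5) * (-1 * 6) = 18 /5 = 3.60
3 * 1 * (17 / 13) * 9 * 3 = 1377 / 13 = 105.92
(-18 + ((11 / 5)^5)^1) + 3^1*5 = 151676 / 3125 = 48.54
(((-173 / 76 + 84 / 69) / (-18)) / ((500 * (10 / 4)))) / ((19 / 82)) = 25297 / 124545000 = 0.00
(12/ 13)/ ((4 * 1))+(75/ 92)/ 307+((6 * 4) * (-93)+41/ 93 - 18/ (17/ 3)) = -1297126132357/ 580498932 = -2234.50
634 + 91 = 725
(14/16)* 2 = 7/4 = 1.75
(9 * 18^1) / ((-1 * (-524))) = 0.31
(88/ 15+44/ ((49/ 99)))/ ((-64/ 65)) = -226369/ 2352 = -96.25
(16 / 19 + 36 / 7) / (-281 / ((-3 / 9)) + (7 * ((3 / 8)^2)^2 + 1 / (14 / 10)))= 3260416 / 459703955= 0.01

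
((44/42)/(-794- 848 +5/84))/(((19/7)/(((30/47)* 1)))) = -18480/123165239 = -0.00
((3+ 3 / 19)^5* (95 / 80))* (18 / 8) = 109350000 / 130321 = 839.08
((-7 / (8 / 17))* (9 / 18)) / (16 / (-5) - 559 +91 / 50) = 2975 / 224152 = 0.01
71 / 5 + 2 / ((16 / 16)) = 81 / 5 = 16.20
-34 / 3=-11.33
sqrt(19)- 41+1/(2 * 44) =-3607/88+sqrt(19) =-36.63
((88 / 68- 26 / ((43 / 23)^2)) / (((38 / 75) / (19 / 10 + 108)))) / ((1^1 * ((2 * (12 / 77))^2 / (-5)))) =2621863831125 / 38222528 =68594.73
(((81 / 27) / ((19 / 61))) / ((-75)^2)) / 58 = 61 / 2066250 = 0.00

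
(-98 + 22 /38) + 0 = -1851 /19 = -97.42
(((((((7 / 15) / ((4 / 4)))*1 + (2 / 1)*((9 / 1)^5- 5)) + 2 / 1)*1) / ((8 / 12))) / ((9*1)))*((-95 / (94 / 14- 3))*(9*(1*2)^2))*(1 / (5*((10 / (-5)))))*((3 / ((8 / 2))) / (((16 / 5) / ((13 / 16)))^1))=706771443 / 2048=345103.24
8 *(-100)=-800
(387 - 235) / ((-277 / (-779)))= 118408 / 277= 427.47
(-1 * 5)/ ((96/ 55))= -275/ 96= -2.86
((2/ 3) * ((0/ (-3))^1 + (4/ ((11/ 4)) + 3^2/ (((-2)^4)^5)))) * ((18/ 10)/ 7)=10066389/ 40370176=0.25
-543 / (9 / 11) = -1991 / 3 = -663.67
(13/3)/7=13/21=0.62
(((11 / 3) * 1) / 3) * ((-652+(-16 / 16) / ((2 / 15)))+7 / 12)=-86977 / 108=-805.34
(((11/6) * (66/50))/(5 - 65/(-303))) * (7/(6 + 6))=85547/316000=0.27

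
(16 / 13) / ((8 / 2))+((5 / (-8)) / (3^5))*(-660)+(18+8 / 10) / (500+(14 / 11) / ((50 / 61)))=593353741 / 290474262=2.04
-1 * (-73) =73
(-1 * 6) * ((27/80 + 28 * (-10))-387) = 159999/40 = 3999.98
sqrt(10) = 3.16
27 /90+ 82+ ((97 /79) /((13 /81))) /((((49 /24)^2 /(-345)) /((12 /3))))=-60424345979 /24658270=-2450.47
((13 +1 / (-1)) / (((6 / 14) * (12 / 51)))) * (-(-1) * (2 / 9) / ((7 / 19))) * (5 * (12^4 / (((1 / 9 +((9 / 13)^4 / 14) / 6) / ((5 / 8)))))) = 33476416646400 / 819391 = 40855240.84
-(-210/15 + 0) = 14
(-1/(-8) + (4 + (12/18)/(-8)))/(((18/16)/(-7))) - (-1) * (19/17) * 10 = -6413/459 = -13.97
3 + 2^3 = 11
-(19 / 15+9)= -154 / 15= -10.27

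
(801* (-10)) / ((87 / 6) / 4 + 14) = -21360 / 47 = -454.47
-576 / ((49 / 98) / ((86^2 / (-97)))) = 8520192 / 97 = 87837.03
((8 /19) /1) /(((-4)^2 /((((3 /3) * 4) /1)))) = 2 /19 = 0.11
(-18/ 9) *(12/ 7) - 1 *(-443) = 3077/ 7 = 439.57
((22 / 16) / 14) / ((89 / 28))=11 / 356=0.03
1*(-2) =-2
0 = 0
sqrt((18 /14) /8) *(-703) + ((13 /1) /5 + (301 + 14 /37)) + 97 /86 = 23.28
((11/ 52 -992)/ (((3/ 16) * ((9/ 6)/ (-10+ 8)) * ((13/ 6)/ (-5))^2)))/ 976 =38.48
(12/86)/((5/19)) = 114/215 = 0.53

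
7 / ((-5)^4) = 7 / 625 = 0.01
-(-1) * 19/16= 19/16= 1.19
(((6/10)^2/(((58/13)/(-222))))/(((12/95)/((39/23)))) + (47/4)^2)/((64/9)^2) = -442595421/218562560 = -2.03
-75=-75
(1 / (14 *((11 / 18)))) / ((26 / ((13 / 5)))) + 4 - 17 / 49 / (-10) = 2181 / 539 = 4.05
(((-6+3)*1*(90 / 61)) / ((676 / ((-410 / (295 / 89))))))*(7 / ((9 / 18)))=6896610 / 608231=11.34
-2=-2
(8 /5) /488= 1 /305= 0.00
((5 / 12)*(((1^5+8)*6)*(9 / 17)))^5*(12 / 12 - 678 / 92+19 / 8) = -8008707921046875 / 8360118016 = -957965.89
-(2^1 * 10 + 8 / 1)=-28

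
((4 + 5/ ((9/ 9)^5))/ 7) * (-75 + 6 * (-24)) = -1971/ 7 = -281.57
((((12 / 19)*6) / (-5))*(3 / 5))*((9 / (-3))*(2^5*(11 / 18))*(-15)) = -400.17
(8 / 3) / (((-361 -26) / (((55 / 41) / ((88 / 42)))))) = -70 / 15867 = -0.00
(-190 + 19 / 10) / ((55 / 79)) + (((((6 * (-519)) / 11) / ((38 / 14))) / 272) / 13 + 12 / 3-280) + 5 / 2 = -543.71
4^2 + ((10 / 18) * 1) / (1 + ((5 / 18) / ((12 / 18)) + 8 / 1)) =5444 / 339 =16.06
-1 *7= -7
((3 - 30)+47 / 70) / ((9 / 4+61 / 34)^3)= -0.40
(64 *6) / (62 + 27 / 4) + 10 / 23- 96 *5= -2997922 / 6325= -473.98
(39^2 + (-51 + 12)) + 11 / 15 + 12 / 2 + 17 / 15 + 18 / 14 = 156571 / 105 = 1491.15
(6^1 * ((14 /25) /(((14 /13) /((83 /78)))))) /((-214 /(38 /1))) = -0.59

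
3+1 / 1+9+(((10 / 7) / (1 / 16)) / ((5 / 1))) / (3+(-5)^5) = 142035 / 10927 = 13.00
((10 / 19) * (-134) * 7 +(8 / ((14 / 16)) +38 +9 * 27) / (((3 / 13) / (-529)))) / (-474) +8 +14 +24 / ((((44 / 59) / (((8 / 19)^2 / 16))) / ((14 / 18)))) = 18795144139 / 13175778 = 1426.49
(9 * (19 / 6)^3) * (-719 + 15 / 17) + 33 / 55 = -52334017 / 255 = -205231.44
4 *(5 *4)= 80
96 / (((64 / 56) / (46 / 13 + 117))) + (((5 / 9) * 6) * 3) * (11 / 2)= 132343 / 13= 10180.23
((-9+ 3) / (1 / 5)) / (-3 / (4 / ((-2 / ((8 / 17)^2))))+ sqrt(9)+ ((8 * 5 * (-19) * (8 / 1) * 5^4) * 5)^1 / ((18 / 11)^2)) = 311040 / 73567898669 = 0.00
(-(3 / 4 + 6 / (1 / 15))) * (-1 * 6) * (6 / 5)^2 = 19602 / 25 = 784.08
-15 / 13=-1.15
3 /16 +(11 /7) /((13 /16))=3089 /1456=2.12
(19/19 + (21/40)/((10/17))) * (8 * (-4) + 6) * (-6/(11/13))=348.91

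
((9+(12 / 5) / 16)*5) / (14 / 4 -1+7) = 183 / 38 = 4.82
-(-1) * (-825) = -825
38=38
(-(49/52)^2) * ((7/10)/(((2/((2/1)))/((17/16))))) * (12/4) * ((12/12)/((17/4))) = -50421/108160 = -0.47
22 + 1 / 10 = 221 / 10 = 22.10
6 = 6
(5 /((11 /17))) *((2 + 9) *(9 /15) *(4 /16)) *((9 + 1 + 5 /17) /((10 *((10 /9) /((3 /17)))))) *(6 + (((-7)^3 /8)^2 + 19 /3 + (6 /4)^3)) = 3957471 /1024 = 3864.72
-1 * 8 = -8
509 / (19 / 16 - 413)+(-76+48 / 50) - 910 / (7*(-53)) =-644507642 / 8730425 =-73.82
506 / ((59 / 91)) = 46046 / 59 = 780.44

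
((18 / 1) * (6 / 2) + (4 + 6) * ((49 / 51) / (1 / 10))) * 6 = 15308 / 17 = 900.47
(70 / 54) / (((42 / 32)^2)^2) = 327680 / 750141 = 0.44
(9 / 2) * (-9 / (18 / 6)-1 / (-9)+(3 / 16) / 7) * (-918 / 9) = 147135 / 112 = 1313.71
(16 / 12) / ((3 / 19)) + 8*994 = 71644 / 9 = 7960.44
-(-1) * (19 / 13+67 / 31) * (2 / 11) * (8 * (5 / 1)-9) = 2920 / 143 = 20.42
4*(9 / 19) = 36 / 19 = 1.89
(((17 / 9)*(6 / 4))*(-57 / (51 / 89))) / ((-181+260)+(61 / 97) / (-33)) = -1804297 / 505636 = -3.57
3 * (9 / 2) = 27 / 2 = 13.50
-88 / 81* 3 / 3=-88 / 81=-1.09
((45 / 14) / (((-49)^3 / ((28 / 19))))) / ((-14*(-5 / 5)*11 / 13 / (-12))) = 7020 / 172120487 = 0.00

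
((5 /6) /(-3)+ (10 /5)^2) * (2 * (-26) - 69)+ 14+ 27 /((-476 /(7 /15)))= -436.42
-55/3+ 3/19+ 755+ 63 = 45590/57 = 799.82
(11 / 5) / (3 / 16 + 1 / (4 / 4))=176 / 95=1.85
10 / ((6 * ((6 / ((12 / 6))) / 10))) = 50 / 9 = 5.56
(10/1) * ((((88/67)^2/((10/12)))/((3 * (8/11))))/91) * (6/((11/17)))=394944/408499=0.97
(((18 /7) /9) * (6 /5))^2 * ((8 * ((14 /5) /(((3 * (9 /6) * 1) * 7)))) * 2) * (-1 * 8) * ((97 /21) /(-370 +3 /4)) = 3178496 /189979125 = 0.02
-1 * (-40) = 40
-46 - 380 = -426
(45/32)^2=2025/1024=1.98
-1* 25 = -25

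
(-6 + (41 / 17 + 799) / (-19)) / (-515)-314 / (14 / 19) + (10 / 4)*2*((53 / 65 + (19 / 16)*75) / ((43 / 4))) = -384.25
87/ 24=29/ 8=3.62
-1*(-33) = 33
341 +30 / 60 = 683 / 2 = 341.50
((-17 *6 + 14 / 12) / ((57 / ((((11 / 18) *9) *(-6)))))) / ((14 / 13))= 86515 / 1596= 54.21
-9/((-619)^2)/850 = -9/325686850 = -0.00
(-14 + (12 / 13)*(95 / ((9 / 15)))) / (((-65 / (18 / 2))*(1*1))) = -15462 / 845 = -18.30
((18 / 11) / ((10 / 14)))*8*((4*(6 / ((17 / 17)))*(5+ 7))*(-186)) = -53996544 / 55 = -981755.35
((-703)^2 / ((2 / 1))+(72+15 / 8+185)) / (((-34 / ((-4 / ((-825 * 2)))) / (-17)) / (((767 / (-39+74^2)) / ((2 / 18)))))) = 4553465007 / 11961400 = 380.68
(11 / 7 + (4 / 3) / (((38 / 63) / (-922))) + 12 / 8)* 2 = -541319 / 133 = -4070.07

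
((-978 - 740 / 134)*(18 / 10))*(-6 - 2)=4744512 / 335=14162.72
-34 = -34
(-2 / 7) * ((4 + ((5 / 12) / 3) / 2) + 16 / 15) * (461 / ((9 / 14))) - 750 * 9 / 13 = -16548557 / 10530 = -1571.56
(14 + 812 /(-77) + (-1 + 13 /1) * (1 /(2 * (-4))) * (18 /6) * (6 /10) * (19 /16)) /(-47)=-0.01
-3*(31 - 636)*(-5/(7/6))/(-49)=54450/343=158.75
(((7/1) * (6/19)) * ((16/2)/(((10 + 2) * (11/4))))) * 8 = 896/209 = 4.29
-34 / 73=-0.47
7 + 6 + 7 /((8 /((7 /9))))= 13.68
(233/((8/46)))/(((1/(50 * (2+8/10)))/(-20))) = -3751300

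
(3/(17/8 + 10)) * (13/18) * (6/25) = 104/2425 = 0.04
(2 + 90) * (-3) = -276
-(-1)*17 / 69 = 17 / 69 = 0.25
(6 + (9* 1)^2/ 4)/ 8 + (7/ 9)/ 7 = 977/ 288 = 3.39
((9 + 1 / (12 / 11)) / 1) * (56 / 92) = 833 / 138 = 6.04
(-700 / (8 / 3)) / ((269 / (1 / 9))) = -0.11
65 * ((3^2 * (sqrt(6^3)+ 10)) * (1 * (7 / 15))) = 2730+ 1638 * sqrt(6) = 6742.26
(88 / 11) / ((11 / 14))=112 / 11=10.18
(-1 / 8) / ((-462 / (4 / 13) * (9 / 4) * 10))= 1 / 270270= 0.00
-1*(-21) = 21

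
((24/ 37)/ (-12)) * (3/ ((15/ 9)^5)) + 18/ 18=114167/ 115625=0.99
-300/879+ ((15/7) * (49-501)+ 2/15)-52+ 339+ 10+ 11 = -20328878/30765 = -660.78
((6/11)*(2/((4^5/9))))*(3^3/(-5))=-729/14080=-0.05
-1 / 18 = -0.06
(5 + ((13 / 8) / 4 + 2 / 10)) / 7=897 / 1120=0.80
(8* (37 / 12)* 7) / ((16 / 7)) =1813 / 24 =75.54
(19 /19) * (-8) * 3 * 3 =-72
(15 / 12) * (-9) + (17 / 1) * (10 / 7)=365 / 28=13.04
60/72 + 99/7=629/42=14.98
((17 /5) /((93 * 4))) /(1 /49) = 0.45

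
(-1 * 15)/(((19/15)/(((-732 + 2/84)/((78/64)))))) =12297200/1729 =7112.32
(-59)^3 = -205379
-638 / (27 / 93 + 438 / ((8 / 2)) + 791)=-39556 / 55849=-0.71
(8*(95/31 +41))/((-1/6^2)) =-393408/31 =-12690.58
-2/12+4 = 23/6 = 3.83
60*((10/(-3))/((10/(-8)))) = 160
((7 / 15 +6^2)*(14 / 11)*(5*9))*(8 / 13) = 183792 / 143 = 1285.26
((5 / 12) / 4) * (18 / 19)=15 / 152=0.10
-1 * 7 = -7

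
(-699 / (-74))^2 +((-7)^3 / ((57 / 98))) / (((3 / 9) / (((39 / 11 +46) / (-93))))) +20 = 111943971757 / 106437012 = 1051.74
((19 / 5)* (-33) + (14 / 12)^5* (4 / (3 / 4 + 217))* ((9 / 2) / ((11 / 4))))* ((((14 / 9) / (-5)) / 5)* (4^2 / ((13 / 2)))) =19.20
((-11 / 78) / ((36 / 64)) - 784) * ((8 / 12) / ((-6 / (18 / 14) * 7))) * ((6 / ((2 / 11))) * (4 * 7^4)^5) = 5049163107495993639329792 / 117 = 43155240235008492643844.38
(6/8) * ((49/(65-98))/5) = -49/220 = -0.22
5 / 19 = 0.26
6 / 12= 1 / 2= 0.50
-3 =-3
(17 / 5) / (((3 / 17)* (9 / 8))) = 2312 / 135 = 17.13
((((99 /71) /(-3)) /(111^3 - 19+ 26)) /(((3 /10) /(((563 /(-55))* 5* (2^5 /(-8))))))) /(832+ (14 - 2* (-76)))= -5630 /24227023351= -0.00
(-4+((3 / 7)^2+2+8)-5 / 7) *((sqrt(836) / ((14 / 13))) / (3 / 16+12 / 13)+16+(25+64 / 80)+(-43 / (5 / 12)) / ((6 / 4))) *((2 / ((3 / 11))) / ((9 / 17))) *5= -501160 / 49+123194240 *sqrt(209) / 194481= -1070.06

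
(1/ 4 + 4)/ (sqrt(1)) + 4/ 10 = 93/ 20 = 4.65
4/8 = 1/2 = 0.50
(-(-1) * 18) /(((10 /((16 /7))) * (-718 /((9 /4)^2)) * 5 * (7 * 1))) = -729 /879550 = -0.00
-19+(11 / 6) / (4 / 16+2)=-491 / 27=-18.19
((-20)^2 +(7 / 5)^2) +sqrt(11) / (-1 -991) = 10049 / 25 -sqrt(11) / 992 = 401.96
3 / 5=0.60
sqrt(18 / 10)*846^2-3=-3 + 2147148*sqrt(5) / 5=960230.78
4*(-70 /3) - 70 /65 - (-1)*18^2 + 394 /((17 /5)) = 229048 /663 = 345.47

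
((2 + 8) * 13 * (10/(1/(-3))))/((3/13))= -16900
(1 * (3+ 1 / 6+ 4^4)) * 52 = 40430 / 3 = 13476.67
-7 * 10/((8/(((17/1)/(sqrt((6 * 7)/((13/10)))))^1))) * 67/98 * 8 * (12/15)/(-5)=2278 * sqrt(1365)/3675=22.90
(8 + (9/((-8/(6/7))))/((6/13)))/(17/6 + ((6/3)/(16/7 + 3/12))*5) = 70503/80836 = 0.87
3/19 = 0.16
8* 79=632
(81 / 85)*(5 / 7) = 81 / 119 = 0.68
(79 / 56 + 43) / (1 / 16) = 710.57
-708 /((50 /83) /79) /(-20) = 1160589 /250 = 4642.36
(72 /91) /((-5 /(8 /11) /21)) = -1728 /715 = -2.42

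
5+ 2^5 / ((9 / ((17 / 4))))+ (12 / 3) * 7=433 / 9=48.11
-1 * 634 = -634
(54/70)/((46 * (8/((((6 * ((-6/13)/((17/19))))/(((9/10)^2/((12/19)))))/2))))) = -90/35581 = -0.00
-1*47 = -47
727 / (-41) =-727 / 41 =-17.73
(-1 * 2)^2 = 4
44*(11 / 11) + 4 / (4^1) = 45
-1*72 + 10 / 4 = -139 / 2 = -69.50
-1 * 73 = -73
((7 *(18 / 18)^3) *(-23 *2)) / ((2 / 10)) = -1610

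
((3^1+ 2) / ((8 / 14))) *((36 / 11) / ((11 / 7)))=2205 / 121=18.22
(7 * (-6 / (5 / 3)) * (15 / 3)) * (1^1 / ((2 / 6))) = -378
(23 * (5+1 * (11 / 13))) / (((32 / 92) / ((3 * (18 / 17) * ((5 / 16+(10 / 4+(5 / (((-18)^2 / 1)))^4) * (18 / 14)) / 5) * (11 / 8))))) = 95487949432843 / 80178149376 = 1190.95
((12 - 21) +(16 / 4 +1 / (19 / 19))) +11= 7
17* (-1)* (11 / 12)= -187 / 12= -15.58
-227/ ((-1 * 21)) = 227/ 21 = 10.81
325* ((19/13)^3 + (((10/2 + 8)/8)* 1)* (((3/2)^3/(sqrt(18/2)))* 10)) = 37618325/5408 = 6956.05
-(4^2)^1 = -16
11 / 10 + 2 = 31 / 10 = 3.10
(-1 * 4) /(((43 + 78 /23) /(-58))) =5336 /1067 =5.00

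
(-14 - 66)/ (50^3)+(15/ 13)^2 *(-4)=-2812838/ 528125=-5.33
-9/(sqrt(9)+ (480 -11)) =-9/472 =-0.02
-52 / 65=-4 / 5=-0.80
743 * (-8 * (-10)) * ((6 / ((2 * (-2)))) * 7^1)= -624120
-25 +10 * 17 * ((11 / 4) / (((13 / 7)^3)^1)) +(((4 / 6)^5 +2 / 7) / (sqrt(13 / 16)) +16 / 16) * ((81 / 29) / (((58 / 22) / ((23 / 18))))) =359260 * sqrt(13) / 2066337 +91165812 / 1847677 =49.97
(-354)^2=125316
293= 293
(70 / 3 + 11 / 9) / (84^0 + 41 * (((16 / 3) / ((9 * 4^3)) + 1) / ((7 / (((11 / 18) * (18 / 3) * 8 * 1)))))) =13923 / 98885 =0.14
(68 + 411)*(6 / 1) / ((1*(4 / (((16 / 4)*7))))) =20118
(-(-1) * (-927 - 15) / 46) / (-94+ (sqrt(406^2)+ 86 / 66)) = -15543 / 237797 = -0.07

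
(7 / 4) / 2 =7 / 8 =0.88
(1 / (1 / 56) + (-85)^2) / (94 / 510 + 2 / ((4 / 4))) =1856655 / 557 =3333.31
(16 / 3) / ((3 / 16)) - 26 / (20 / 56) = -1996 / 45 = -44.36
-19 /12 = -1.58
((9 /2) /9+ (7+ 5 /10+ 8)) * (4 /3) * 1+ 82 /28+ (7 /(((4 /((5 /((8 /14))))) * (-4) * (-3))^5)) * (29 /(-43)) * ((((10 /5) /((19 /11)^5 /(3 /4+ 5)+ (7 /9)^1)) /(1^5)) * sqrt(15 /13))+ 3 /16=24.45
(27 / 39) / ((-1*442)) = -9 / 5746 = -0.00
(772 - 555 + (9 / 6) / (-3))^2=46872.25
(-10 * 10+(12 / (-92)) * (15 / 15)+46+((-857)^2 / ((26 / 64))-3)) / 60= 270268691 / 8970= 30130.29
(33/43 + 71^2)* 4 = 867184/43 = 20167.07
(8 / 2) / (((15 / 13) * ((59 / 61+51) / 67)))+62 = 1580312 / 23775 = 66.47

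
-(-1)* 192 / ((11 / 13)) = 2496 / 11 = 226.91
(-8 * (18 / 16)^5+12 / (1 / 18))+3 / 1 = 837975 / 4096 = 204.58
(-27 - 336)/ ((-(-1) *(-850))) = 363/ 850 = 0.43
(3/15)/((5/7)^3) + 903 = 564718/625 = 903.55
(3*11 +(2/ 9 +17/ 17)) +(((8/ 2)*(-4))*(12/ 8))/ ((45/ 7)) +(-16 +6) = 20.49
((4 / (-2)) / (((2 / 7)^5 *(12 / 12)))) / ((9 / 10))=-84035 / 72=-1167.15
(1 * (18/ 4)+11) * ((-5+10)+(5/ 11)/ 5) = 868/ 11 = 78.91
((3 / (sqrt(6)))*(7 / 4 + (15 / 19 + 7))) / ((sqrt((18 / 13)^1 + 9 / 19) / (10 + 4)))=5075*sqrt(8398) / 3876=119.99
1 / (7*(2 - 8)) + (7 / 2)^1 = 73 / 21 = 3.48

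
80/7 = 11.43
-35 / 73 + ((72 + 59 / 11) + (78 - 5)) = 120357 / 803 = 149.88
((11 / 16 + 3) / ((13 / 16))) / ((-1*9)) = -59 / 117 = -0.50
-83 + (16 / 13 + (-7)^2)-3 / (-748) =-318609 / 9724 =-32.77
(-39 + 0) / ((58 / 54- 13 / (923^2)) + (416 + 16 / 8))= -69006249 / 741505868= -0.09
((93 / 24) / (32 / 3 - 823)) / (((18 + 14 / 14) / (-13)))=1209 / 370424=0.00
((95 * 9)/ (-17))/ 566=-855/ 9622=-0.09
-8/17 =-0.47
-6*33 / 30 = -33 / 5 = -6.60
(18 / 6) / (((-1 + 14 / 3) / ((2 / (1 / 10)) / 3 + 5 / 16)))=1005 / 176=5.71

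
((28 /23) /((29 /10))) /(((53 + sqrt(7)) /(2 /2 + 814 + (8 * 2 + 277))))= 8221360 /934467 - 155120 * sqrt(7) /934467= 8.36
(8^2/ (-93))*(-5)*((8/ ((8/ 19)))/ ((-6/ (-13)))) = 39520/ 279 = 141.65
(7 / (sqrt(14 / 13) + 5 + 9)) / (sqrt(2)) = -sqrt(91) / 362 + 91 * sqrt(2) / 362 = 0.33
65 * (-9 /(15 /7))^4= 2528253 /125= 20226.02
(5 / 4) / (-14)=-5 / 56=-0.09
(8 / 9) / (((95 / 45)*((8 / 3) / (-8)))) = -1.26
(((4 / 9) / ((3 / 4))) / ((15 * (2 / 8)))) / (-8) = -8 / 405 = -0.02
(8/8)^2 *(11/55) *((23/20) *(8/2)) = 23/25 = 0.92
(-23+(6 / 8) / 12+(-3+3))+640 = 9873 / 16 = 617.06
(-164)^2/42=13448/21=640.38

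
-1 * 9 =-9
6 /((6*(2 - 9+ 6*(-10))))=-1 /67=-0.01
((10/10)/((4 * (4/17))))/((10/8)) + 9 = 197/20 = 9.85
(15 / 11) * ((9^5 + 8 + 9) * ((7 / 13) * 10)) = 62019300 / 143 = 433701.40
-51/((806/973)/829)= -41137467/806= -51039.04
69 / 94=0.73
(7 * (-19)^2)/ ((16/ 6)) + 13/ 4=7607/ 8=950.88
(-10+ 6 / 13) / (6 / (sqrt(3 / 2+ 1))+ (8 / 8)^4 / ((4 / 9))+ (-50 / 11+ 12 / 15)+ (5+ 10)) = -81048880 / 105688453+ 7201920*sqrt(10) / 105688453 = -0.55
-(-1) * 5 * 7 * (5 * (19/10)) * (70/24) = 969.79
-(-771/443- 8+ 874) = -382867/443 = -864.26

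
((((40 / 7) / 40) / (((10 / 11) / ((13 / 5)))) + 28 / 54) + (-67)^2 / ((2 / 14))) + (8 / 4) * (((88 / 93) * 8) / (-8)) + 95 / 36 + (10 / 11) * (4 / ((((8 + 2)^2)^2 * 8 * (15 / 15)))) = 4050577571399 / 128898000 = 31424.67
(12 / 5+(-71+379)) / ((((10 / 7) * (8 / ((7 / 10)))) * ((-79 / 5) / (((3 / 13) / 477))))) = -4753 / 8164650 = -0.00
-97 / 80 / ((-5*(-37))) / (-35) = 0.00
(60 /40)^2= 9 /4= 2.25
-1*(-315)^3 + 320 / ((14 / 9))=218792565 / 7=31256080.71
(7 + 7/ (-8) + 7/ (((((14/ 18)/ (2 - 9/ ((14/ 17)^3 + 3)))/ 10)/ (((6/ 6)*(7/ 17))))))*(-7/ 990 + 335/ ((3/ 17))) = -60254933342443/ 2353911120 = -25597.79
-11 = -11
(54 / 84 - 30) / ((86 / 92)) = -9453 / 301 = -31.41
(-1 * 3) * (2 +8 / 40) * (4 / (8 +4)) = -11 / 5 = -2.20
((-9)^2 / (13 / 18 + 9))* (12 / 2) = 8748 / 175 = 49.99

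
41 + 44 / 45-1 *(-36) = 3509 / 45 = 77.98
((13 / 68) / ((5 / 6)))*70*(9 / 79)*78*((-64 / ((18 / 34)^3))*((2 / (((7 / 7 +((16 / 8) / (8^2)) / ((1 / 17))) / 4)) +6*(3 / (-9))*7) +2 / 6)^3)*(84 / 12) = 11948402980628608 / 46091997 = 259229448.89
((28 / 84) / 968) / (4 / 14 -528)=-7 / 10727376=-0.00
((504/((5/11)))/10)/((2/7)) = 9702/25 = 388.08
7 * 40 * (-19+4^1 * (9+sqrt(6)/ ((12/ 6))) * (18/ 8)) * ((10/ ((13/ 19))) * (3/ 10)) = 71820 * sqrt(6)/ 13+989520/ 13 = 89649.41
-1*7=-7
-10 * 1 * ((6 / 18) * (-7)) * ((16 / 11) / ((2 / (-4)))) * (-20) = 44800 / 33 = 1357.58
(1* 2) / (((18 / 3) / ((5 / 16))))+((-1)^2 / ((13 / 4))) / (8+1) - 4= -3.86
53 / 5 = 10.60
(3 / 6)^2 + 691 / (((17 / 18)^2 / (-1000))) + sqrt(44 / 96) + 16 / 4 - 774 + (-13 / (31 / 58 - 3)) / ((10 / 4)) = -49303286609 / 63580 + sqrt(66) / 12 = -775452.09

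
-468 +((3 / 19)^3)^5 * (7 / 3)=-7104767449981372123149 / 15181127029874798299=-468.00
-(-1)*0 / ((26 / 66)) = 0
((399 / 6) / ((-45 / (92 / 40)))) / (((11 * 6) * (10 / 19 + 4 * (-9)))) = 58121 / 40035600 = 0.00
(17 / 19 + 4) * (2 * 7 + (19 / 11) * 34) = 355.98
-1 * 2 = -2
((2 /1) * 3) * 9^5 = 354294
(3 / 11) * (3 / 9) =1 / 11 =0.09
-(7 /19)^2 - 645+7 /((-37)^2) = -318829359 /494209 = -645.13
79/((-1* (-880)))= 79/880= 0.09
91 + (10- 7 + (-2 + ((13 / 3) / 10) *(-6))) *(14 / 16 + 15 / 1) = 328 / 5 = 65.60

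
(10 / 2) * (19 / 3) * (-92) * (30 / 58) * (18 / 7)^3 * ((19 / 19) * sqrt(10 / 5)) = -254858400 * sqrt(2) / 9947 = -36234.46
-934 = -934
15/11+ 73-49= 279/11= 25.36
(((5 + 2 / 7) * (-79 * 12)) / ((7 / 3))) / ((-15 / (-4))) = -140304 / 245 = -572.67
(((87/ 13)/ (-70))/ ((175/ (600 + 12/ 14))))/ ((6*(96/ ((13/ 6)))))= -20329/ 16464000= -0.00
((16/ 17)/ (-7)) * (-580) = 9280/ 119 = 77.98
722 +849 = 1571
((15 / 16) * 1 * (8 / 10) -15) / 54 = -19 / 72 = -0.26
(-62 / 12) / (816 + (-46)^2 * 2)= -31 / 30288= -0.00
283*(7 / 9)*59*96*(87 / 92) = 27115928 / 23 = 1178953.39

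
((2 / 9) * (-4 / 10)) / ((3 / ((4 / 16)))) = -1 / 135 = -0.01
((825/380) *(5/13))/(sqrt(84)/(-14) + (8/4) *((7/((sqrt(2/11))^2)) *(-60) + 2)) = -6664350/36840590683 + 825 *sqrt(21)/147362362732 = -0.00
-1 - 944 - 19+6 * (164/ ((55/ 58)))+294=20222/ 55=367.67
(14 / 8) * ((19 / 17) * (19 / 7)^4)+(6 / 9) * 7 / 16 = 14897411 / 139944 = 106.45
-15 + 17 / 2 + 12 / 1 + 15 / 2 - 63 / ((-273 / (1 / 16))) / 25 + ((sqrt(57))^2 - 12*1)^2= 2038.00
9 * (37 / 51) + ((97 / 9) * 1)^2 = 168944 / 1377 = 122.69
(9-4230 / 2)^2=4435236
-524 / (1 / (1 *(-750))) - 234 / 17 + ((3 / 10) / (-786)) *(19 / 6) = 105021641197 / 267240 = 392986.23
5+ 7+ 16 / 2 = 20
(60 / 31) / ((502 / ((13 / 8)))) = 195 / 31124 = 0.01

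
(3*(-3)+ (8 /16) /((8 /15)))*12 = -387 /4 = -96.75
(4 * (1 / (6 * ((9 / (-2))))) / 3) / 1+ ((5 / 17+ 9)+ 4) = 18238 / 1377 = 13.24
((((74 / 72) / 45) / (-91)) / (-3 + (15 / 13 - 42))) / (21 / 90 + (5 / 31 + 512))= 1147 / 102672507420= 0.00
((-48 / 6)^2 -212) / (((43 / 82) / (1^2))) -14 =-12738 / 43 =-296.23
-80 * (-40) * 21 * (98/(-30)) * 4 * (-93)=81661440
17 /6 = 2.83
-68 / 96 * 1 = -17 / 24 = -0.71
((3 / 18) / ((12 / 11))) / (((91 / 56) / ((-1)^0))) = 0.09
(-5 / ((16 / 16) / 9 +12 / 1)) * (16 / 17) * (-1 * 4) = 1.55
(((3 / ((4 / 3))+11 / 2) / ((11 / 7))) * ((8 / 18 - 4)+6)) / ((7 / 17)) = 527 / 18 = 29.28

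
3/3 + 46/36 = 41/18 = 2.28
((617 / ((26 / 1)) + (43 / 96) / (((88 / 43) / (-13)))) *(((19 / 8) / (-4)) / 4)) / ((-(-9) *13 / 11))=-43580813 / 149520384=-0.29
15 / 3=5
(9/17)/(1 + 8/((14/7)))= 9/85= 0.11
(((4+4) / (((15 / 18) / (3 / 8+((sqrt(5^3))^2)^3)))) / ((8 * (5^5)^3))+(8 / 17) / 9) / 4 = 4889984376377 / 373535156250000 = 0.01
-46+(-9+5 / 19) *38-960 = -1338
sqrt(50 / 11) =5 * sqrt(22) / 11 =2.13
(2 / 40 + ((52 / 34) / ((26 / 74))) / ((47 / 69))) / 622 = 102919 / 9939560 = 0.01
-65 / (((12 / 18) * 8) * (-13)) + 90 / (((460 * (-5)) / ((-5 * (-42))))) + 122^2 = 5474633 / 368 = 14876.72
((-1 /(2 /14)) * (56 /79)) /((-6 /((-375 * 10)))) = -245000 /79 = -3101.27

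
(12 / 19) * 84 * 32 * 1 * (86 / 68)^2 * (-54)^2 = 43478539776 / 5491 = 7918146.02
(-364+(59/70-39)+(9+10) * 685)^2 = 779510644201/4900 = 159083804.94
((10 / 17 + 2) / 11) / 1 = 0.24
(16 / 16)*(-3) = -3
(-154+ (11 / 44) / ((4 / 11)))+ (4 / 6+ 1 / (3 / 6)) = -7231 / 48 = -150.65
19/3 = 6.33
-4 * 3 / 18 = -2 / 3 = -0.67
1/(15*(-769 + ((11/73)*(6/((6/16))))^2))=-5329/61005375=-0.00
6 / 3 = 2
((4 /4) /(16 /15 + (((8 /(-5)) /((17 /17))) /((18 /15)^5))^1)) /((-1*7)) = -4860 /14413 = -0.34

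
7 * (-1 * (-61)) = 427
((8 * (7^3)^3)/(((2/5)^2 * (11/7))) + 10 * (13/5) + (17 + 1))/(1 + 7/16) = 893202398.99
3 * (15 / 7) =45 / 7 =6.43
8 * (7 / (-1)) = -56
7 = 7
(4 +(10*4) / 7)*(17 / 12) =289 / 21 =13.76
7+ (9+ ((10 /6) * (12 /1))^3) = 8016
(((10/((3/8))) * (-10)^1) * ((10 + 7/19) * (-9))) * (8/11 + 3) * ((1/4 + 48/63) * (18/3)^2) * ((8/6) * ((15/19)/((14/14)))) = 3556588.12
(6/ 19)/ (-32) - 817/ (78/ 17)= -2111245/ 11856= -178.07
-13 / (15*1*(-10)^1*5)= 13 / 750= 0.02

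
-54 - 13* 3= -93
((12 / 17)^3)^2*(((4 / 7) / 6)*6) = 11943936 / 168962983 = 0.07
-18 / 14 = -9 / 7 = -1.29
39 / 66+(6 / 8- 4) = -117 / 44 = -2.66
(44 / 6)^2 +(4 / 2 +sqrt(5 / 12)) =sqrt(15) / 6 +502 / 9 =56.42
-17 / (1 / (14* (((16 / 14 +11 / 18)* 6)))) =-7514 / 3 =-2504.67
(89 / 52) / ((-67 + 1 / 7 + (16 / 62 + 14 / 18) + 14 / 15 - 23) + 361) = 869085 / 138680828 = 0.01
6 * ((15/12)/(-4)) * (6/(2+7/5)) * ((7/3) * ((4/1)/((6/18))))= -1575/17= -92.65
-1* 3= -3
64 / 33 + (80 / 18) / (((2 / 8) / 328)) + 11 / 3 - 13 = 576548 / 99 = 5823.72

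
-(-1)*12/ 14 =6/ 7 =0.86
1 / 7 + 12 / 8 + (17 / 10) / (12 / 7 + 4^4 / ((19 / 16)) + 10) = 3492277 / 2116100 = 1.65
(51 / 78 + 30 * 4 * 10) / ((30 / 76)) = 3041.66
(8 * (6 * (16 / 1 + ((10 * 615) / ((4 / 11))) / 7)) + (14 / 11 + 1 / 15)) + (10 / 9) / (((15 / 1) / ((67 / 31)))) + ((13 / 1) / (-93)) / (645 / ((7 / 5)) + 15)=556763867971 / 4769226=116740.93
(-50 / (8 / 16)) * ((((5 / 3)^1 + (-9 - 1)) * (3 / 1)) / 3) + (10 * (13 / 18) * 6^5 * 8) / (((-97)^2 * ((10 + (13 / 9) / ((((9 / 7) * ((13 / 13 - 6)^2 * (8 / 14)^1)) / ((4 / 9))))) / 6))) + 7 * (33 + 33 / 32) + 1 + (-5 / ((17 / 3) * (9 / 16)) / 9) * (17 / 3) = 4906810120019585 / 4460271565536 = 1100.11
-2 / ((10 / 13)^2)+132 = 6431 / 50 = 128.62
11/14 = 0.79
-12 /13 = -0.92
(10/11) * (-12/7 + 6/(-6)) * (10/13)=-1900/1001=-1.90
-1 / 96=-0.01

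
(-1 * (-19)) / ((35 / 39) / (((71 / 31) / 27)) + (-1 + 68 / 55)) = 964535 / 549074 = 1.76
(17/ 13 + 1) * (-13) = -30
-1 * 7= -7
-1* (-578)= 578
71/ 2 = 35.50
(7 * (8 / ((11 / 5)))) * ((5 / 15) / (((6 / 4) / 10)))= 5600 / 99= 56.57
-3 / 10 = -0.30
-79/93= -0.85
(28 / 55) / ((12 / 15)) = 7 / 11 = 0.64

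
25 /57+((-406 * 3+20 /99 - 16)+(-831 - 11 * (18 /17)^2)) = -1128908224 /543609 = -2076.69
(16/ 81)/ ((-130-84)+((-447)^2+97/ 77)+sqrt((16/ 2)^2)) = 0.00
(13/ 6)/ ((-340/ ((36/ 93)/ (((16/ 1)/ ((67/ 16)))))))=-871/ 1349120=-0.00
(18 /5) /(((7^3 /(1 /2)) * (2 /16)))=72 /1715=0.04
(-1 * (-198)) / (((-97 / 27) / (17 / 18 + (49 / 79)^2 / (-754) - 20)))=239694313320 / 228227129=1050.24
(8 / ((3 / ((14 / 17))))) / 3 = 0.73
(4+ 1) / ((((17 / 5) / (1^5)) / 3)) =75 / 17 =4.41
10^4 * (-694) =-6940000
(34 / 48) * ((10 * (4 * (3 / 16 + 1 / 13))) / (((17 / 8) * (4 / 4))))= 275 / 78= 3.53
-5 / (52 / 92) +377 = 4786 / 13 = 368.15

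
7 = 7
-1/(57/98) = -1.72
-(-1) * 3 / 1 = 3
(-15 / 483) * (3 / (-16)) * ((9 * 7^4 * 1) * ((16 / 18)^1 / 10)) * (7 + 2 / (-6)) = 1715 / 23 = 74.57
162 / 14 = 81 / 7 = 11.57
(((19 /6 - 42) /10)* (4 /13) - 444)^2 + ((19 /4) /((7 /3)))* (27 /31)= 6541737889567 /33005700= 198200.25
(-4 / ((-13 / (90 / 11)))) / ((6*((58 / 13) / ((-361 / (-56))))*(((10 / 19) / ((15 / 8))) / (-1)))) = -308655 / 142912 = -2.16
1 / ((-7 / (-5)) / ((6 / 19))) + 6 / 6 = 163 / 133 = 1.23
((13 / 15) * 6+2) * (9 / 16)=81 / 20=4.05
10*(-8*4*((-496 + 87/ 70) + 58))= 978336/ 7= 139762.29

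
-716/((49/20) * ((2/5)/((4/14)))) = -71600/343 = -208.75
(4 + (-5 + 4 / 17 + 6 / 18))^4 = 234256 / 6765201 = 0.03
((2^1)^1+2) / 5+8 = 44 / 5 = 8.80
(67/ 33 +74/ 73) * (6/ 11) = 14666/ 8833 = 1.66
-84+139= 55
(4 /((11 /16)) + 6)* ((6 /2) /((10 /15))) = 585 /11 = 53.18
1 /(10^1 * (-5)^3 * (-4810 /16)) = 4 /1503125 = 0.00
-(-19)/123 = 19/123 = 0.15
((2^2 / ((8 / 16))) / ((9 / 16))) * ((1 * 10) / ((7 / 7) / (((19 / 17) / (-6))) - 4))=-12160 / 801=-15.18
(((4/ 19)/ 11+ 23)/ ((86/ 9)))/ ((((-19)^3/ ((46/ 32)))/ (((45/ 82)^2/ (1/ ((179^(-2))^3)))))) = -2016650925/ 436286137025004139738167424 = -0.00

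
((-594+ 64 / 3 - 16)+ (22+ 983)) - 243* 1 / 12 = 396.08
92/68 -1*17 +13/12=-2971/204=-14.56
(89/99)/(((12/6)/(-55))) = -445/18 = -24.72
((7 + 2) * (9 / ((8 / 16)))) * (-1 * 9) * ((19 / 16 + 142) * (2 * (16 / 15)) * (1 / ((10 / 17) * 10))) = -9464121 / 125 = -75712.97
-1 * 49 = -49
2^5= 32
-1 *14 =-14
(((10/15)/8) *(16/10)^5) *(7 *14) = 802816/9375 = 85.63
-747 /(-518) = 747 /518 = 1.44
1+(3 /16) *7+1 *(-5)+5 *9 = 677 /16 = 42.31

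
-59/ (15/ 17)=-1003/ 15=-66.87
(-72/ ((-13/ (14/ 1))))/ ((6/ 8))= 1344/ 13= 103.38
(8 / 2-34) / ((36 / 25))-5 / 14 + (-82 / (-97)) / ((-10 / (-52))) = -16.79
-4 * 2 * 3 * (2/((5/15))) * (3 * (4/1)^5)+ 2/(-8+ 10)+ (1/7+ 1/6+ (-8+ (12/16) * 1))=-37159411/84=-442373.94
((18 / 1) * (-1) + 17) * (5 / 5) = -1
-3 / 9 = -1 / 3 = -0.33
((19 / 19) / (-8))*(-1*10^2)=25 / 2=12.50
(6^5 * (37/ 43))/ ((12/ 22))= 527472/ 43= 12266.79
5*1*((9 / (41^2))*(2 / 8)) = 45 / 6724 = 0.01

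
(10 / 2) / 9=0.56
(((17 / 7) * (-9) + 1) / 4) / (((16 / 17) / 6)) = -3723 / 112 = -33.24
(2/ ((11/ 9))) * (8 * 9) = 1296/ 11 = 117.82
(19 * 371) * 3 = 21147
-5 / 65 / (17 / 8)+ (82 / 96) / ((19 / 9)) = 24751 / 67184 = 0.37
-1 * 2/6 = -1/3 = -0.33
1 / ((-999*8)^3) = -1 / 510465535488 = -0.00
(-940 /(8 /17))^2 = 15960025 /4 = 3990006.25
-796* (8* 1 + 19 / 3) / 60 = -8557 / 45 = -190.16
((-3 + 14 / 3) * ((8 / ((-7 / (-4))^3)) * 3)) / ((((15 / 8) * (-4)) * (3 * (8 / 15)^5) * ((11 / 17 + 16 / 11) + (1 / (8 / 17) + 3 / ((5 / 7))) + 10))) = -78890625 / 189104132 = -0.42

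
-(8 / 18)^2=-16 / 81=-0.20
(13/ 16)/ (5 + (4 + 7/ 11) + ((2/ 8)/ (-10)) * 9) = 715/ 8282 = 0.09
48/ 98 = 24/ 49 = 0.49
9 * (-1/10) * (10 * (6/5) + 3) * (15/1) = -202.50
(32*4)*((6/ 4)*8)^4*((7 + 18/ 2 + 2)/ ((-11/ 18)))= -859963392/ 11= -78178490.18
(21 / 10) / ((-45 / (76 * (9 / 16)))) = -399 / 200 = -2.00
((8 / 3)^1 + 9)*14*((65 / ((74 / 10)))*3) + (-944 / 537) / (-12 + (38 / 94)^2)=2236096691702 / 519514743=4304.20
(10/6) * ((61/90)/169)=61/9126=0.01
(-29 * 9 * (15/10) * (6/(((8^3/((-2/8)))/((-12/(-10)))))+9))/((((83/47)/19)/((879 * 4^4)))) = -14155163541531/1660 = -8527206952.73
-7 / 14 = -1 / 2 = -0.50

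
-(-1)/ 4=0.25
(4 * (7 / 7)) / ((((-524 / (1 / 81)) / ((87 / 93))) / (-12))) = 116 / 109647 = 0.00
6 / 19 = 0.32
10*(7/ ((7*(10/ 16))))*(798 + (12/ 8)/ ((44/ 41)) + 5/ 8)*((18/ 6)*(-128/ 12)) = -4505728/ 11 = -409611.64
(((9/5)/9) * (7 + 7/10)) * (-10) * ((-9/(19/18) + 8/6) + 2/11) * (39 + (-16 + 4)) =2915.24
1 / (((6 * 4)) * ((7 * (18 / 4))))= 1 / 756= 0.00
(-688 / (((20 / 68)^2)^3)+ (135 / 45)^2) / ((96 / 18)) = -49819520541 / 250000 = -199278.08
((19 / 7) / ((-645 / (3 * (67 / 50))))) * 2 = -1273 / 37625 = -0.03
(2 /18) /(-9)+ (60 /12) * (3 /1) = 1214 /81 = 14.99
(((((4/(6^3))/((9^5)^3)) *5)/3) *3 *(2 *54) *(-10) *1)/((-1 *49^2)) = 0.00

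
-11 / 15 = -0.73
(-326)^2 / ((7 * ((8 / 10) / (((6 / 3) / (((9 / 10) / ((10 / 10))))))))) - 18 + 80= 2660806 / 63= 42235.02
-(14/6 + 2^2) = -19/3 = -6.33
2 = 2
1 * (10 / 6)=5 / 3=1.67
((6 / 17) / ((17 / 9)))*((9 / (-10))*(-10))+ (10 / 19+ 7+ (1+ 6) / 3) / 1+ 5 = 272485 / 16473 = 16.54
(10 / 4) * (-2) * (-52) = 260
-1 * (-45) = 45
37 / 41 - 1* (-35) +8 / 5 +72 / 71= 560608 / 14555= 38.52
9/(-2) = -9/2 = -4.50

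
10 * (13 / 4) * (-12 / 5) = -78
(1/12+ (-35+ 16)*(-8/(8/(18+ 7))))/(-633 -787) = -5701/17040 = -0.33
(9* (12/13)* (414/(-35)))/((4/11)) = -122958/455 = -270.24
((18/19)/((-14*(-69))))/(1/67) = 201/3059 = 0.07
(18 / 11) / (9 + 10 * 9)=2 / 121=0.02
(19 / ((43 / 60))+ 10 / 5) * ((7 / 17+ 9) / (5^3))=39232 / 18275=2.15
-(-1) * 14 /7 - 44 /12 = -5 /3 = -1.67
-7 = -7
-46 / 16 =-23 / 8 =-2.88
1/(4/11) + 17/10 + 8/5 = 121/20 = 6.05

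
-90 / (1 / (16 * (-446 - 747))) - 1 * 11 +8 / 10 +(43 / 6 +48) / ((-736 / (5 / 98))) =3717281933357 / 2163840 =1717909.80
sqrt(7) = 2.65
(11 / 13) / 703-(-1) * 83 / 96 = 759593 / 877344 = 0.87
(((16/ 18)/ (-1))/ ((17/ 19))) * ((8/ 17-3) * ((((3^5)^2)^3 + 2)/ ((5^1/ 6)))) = 2691408878741277872/ 4335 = 620855566030283.25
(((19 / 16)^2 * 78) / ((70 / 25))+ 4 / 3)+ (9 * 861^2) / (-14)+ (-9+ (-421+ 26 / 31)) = -79486920017 / 166656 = -476952.05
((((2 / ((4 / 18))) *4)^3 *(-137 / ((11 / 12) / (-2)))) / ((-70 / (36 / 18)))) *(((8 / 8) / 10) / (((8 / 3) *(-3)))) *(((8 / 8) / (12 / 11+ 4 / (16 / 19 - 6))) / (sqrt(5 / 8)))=19975.08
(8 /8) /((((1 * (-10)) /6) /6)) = -18 /5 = -3.60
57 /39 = 19 /13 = 1.46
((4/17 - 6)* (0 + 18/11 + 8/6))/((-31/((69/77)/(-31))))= -31556/1976777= -0.02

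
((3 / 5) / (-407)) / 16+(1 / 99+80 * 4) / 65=1442677 / 293040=4.92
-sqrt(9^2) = -9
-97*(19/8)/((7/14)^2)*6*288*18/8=-3582792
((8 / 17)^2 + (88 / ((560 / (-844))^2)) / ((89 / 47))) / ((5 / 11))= 73325685103 / 315082250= 232.72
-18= -18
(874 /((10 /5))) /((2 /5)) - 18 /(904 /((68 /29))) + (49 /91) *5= 93308597 /85202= 1095.15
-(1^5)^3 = -1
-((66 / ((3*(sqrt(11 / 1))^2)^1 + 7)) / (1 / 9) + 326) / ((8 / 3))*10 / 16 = -20451 / 256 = -79.89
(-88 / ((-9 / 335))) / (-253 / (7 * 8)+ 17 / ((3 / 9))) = 1650880 / 23427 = 70.47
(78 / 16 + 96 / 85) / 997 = 4083 / 677960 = 0.01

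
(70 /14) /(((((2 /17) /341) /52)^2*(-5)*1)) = -22717121284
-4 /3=-1.33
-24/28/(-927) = 2/2163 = 0.00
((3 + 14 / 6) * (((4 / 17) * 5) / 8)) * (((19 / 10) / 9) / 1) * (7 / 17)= 532 / 7803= 0.07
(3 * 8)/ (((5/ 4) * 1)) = 96/ 5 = 19.20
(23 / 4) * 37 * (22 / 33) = 851 / 6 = 141.83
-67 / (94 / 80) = -2680 / 47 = -57.02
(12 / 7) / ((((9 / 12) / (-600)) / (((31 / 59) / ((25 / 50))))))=-595200 / 413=-1441.16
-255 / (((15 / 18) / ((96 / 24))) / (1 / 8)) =-153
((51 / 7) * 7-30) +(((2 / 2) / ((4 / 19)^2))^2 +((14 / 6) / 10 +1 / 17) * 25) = 7015907 / 13056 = 537.37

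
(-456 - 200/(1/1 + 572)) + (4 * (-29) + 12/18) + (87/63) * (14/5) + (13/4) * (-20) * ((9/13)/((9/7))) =-575689/955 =-602.82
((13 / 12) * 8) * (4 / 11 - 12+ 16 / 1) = 416 / 11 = 37.82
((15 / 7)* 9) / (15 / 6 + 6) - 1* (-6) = 984 / 119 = 8.27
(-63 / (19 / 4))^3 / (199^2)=-16003008 / 271623259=-0.06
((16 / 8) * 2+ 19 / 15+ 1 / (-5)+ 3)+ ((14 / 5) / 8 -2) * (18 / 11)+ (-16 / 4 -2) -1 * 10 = -319 / 30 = -10.63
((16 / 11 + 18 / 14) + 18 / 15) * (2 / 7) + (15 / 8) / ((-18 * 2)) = 277789 / 258720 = 1.07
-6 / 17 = -0.35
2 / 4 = 1 / 2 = 0.50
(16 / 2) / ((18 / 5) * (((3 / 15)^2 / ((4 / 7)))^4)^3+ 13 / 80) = 20000000000000000000000000 / 406250000000124571584809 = 49.23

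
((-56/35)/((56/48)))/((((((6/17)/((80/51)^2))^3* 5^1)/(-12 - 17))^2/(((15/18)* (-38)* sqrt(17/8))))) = 2745171296911360000000000* sqrt(34)/65459721496758687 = 244531467.74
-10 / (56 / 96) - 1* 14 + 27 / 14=-29.21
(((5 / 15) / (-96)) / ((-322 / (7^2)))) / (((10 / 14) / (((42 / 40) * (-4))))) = -343 / 110400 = -0.00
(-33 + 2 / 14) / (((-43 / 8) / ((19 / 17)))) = 34960 / 5117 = 6.83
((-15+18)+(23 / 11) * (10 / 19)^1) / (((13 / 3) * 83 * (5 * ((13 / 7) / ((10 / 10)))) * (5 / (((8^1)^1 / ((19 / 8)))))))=0.00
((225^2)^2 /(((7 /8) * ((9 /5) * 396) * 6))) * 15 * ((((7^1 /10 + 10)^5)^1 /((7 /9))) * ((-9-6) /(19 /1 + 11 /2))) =-479278224225140625 /422576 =-1134182310933.75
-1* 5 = -5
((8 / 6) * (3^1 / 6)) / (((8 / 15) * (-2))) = -5 / 8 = -0.62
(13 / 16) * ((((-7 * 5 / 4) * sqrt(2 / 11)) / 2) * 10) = -2275 * sqrt(22) / 704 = -15.16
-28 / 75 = -0.37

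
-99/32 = -3.09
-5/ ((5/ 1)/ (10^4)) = -10000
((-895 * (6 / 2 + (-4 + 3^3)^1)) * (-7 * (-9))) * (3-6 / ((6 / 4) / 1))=1466010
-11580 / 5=-2316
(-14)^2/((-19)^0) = 196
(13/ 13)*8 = 8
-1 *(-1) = 1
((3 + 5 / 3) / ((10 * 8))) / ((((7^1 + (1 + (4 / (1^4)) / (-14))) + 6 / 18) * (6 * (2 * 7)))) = 7 / 81120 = 0.00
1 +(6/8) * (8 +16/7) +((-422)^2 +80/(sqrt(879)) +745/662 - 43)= 80 * sqrt(879)/879 +825087591/4634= 178053.54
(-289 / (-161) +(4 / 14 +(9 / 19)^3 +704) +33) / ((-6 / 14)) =-272094499 / 157757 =-1724.77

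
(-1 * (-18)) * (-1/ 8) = -9/ 4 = -2.25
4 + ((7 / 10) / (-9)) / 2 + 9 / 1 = 2333 / 180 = 12.96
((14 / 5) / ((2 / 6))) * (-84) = -3528 / 5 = -705.60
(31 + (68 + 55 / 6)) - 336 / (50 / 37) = -21071 / 150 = -140.47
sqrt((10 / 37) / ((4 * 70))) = sqrt(259) / 518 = 0.03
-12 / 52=-3 / 13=-0.23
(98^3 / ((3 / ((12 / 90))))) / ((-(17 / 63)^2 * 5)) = -830131344 / 7225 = -114897.07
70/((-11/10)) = -700/11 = -63.64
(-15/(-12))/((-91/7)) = -5/52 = -0.10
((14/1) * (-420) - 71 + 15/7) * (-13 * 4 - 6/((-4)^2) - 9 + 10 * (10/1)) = -6433689/28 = -229774.61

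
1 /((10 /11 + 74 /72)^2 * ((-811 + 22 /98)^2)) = 23532201 /58031547208336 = 0.00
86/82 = 43/41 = 1.05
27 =27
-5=-5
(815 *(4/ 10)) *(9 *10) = 29340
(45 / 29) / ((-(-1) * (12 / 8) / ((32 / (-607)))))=-960 / 17603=-0.05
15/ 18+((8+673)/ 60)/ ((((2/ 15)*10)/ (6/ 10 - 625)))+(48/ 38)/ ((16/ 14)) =-60571237/ 11400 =-5313.27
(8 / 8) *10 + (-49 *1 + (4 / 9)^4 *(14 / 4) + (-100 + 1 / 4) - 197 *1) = -335.61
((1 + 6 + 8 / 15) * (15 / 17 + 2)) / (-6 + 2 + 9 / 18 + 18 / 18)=-11074 / 1275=-8.69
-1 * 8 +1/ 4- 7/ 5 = -183/ 20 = -9.15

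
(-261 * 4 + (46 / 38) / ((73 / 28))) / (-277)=1447384 / 384199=3.77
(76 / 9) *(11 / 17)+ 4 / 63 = 5920 / 1071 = 5.53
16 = 16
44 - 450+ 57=-349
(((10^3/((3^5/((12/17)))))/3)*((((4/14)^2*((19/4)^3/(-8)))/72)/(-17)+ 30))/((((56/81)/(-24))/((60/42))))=-143946686875/99920016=-1440.62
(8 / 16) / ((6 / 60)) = 5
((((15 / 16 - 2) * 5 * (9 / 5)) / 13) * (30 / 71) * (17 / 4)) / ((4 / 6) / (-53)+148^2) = -6203385 / 102866031424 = -0.00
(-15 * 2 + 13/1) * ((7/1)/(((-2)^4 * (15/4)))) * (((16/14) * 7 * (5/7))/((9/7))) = -238/27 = -8.81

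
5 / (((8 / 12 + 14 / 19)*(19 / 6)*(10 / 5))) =9 / 16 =0.56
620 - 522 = 98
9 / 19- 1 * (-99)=1890 / 19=99.47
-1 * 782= -782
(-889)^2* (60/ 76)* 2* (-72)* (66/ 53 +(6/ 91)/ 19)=-27906586767360/ 248729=-112196755.37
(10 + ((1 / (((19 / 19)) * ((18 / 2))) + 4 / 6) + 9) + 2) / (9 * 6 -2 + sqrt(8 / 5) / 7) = 312130 / 745281 -343 * sqrt(10) / 745281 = 0.42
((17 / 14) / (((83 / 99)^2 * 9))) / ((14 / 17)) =314721 / 1350244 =0.23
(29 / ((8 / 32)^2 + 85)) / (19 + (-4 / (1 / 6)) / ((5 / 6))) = -2320 / 66689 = -0.03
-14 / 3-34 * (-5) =496 / 3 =165.33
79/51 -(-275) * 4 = 56179/51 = 1101.55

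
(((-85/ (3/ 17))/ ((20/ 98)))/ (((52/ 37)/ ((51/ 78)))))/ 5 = -8907269/ 40560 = -219.61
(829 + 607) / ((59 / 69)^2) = 6836796 / 3481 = 1964.03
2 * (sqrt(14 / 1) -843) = -1678.52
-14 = -14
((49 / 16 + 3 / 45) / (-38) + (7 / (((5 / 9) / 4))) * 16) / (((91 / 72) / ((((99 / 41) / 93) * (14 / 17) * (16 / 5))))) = 5824064664 / 133423225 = 43.65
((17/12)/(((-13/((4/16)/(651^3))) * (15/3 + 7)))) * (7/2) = -17/590256471168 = -0.00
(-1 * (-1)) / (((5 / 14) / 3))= 42 / 5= 8.40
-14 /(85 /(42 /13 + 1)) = -154 /221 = -0.70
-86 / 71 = -1.21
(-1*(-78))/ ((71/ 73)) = 5694/ 71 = 80.20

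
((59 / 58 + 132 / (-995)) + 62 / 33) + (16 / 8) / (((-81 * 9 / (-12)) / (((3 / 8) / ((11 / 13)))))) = 142841429 / 51419610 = 2.78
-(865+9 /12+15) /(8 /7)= -24661 /32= -770.66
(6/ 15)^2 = 4/ 25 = 0.16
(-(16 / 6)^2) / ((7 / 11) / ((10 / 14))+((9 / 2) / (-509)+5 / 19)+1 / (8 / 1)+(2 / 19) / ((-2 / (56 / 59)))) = -16067786240 / 2757241287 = -5.83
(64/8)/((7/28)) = 32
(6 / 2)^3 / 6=9 / 2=4.50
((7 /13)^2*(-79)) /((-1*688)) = 3871 /116272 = 0.03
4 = 4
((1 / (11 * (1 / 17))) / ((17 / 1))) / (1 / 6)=6 / 11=0.55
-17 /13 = -1.31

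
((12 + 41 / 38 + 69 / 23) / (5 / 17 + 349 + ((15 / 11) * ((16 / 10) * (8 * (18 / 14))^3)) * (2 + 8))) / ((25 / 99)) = 3879824949 / 1467993118300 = 0.00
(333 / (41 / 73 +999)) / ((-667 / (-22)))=267399 / 24334828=0.01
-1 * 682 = -682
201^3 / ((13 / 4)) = 32482404 / 13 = 2498646.46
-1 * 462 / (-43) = 462 / 43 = 10.74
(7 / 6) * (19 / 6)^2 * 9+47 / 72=1907 / 18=105.94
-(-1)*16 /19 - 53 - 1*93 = -2758 /19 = -145.16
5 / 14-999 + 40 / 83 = -1159863 / 1162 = -998.16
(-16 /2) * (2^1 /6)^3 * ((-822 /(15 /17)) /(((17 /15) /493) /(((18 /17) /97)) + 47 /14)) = 3782296 /48887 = 77.37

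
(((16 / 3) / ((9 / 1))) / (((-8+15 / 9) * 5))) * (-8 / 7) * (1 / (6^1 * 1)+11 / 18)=128 / 7695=0.02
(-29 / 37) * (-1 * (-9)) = -261 / 37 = -7.05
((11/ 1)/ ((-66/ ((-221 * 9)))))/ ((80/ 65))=8619/ 32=269.34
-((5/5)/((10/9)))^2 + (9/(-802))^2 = -3255714/4020025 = -0.81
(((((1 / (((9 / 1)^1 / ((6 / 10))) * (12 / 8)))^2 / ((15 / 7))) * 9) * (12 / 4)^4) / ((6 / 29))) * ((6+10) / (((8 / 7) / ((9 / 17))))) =51156 / 2125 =24.07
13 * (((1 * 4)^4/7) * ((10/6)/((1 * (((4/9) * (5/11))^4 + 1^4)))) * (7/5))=106562117376/96219601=1107.49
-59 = -59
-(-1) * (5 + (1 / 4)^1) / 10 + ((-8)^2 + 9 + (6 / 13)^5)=1092283753 / 14851720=73.55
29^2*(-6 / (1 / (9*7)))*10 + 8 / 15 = -47684692 / 15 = -3178979.47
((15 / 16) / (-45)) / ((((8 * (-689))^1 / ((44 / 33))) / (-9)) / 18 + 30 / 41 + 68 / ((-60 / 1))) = -1845 / 2224352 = -0.00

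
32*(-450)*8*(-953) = 109785600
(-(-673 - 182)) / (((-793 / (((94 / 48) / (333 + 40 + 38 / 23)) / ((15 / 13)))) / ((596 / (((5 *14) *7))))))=-3060311 / 515124260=-0.01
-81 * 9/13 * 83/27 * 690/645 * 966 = -99581076/559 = -178141.46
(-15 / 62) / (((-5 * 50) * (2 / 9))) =27 / 6200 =0.00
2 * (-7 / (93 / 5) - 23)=-4348 / 93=-46.75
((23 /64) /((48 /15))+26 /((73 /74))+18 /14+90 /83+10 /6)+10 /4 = 4300336165 /130292736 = 33.01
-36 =-36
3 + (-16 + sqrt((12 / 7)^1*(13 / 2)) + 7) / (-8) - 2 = 17 / 8 - sqrt(546) / 56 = 1.71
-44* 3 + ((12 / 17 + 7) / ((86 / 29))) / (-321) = -61951663 / 469302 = -132.01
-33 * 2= -66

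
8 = 8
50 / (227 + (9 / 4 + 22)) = 40 / 201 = 0.20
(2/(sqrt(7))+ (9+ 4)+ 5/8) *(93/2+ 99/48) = 111 *sqrt(7)/8+ 84693/128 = 698.37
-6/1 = -6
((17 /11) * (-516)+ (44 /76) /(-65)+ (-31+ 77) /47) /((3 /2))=-1017103034 /1915485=-530.99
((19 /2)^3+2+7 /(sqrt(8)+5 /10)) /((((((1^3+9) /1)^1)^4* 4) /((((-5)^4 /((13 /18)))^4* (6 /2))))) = 67275878906250* sqrt(2) /885391+1023616913818359375 /28332512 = 36236161218.26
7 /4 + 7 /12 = 7 /3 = 2.33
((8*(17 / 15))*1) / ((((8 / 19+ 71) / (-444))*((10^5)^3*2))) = -11951 / 424062500000000000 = -0.00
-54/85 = -0.64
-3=-3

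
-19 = -19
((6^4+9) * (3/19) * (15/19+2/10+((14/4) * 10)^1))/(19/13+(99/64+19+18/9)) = 308.88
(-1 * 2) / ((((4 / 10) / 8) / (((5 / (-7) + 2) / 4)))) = -90 / 7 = -12.86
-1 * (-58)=58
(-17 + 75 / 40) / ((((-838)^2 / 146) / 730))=-3224045 / 1404488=-2.30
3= 3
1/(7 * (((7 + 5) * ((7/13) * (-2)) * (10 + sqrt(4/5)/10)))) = -8125/7349412 + 65 * sqrt(5)/14698824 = -0.00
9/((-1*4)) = -9/4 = -2.25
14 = 14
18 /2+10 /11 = 109 /11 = 9.91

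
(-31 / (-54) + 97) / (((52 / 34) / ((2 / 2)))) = 89573 / 1404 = 63.80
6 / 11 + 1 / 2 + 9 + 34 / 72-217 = -81767 / 396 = -206.48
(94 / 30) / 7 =47 / 105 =0.45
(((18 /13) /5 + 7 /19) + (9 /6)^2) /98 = 14303 /484120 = 0.03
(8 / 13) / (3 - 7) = -0.15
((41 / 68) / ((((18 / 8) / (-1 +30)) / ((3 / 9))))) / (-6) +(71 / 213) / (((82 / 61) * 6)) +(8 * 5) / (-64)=-458615 / 451656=-1.02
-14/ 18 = -7/ 9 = -0.78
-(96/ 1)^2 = -9216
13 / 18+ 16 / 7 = 379 / 126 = 3.01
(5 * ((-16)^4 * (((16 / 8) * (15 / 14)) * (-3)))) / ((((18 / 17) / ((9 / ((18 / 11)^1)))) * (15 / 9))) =-45957120 / 7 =-6565302.86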